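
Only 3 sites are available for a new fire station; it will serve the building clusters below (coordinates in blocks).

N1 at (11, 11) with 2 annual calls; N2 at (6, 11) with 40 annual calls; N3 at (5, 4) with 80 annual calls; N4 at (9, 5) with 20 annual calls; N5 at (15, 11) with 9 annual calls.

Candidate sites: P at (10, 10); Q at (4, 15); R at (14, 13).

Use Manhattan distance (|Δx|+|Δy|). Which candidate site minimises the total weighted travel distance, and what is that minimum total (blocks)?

P, total 1258 blocks

Total weighted distance at each candidate:
  P (10, 10): total = 1258
  Q (4, 15): total = 1657
  R (14, 13): total = 2137
Minimum is at P with total 1258 blocks.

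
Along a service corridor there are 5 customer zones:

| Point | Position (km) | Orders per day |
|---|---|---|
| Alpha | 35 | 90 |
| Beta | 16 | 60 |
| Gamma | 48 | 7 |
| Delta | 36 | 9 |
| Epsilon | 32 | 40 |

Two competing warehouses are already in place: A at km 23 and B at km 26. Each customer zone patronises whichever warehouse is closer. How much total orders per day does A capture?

60

The indifferent point is the midpoint (23+26)/2 = 24.5; customer zones left of it (closer to A at 23) go to A, those right go to B.
  Beta at 16 (w=60) → A
  Epsilon at 32 (w=40) → B
  Alpha at 35 (w=90) → B
  Delta at 36 (w=9) → B
  Gamma at 48 (w=7) → B
A captures 60; B captures 146.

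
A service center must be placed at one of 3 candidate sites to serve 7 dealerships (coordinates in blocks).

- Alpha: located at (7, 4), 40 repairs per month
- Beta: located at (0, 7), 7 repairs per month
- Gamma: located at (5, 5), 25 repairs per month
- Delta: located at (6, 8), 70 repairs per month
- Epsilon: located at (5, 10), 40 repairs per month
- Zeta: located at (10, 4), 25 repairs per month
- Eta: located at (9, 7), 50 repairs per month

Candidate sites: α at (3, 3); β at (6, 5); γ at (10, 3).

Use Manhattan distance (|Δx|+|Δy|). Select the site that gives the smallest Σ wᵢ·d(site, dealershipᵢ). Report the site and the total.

Total weighted distance at each candidate:
  α (3, 3): total = 1969
  β (6, 5): total = 986
  γ (10, 3): total = 1818
Minimum is at β with total 986 blocks.

β, total 986 blocks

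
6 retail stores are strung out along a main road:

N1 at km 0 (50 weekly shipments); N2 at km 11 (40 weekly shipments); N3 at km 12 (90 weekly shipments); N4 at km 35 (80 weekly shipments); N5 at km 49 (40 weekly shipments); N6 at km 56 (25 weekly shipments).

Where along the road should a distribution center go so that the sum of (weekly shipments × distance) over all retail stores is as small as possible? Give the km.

For a sum of weighted absolute distances on a line, the optimum is the weighted median (not the mean). Total weight W = 325; half-weight = 162.5.
Sort by position and accumulate weight:
  km 0 (N1, w=50) → cum 50
  km 11 (N2, w=40) → cum 90
  km 12 (N3, w=90) → cum 180  ≥ 162.5 → median here
  km 35 (N4, w=80) → cum 260
  km 49 (N5, w=40) → cum 300
  km 56 (N6, w=25) → cum 325
Optimal location: km 12.

x = 12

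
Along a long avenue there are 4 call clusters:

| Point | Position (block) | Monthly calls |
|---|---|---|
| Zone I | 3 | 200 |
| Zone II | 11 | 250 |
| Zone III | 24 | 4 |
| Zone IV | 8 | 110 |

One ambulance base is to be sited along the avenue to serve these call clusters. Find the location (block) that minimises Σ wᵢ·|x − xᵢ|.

For a sum of weighted absolute distances on a line, the optimum is the weighted median (not the mean). Total weight W = 564; half-weight = 282.
Sort by position and accumulate weight:
  block 3 (Zone I, w=200) → cum 200
  block 8 (Zone IV, w=110) → cum 310  ≥ 282 → median here
  block 11 (Zone II, w=250) → cum 560
  block 24 (Zone III, w=4) → cum 564
Optimal location: block 8.

x = 8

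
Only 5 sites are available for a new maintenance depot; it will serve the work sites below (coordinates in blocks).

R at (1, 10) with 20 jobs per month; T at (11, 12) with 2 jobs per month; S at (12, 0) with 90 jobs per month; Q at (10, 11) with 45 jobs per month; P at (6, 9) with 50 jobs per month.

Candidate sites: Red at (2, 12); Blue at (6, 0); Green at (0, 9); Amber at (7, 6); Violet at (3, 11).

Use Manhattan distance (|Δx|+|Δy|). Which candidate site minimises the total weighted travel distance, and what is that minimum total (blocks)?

Total weighted distance at each candidate:
  Red (2, 12): total = 2813
  Blue (6, 0): total = 1999
  Green (0, 9): total = 2798
  Amber (7, 6): total = 1770
  Violet (3, 11): total = 2443
Minimum is at Amber with total 1770 blocks.

Amber, total 1770 blocks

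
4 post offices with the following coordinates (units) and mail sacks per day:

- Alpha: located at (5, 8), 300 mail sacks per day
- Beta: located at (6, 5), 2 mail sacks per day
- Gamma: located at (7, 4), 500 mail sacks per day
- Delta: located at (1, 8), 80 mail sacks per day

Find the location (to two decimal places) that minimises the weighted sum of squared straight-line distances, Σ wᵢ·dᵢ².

(5.77, 5.73)

The minimiser of Σwᵢ‖p−pᵢ‖² is the weighted centroid p* = (Σwᵢpᵢ)/(Σwᵢ).
Σwᵢ = 882.
Σwᵢxᵢ = 300·5 + 2·6 + 500·7 + 80·1 = 5092.
Σwᵢyᵢ = 300·8 + 2·5 + 500·4 + 80·8 = 5050.
x* = 5092/882 = 5.77, y* = 5050/882 = 5.73.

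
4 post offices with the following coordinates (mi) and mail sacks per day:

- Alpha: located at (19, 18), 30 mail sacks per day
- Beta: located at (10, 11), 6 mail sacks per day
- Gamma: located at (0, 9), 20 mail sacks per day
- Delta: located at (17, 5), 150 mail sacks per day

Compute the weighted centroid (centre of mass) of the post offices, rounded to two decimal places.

The minimiser of Σwᵢ‖p−pᵢ‖² is the weighted centroid p* = (Σwᵢpᵢ)/(Σwᵢ).
Σwᵢ = 206.
Σwᵢxᵢ = 30·19 + 6·10 + 20·0 + 150·17 = 3180.
Σwᵢyᵢ = 30·18 + 6·11 + 20·9 + 150·5 = 1536.
x* = 3180/206 = 15.44, y* = 1536/206 = 7.46.

(15.44, 7.46)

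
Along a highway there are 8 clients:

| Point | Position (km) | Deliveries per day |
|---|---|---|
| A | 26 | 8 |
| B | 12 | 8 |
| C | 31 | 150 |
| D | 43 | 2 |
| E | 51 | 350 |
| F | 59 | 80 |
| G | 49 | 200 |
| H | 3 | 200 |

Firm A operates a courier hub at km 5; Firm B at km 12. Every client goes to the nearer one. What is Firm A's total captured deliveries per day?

The indifferent point is the midpoint (5+12)/2 = 8.5; clients left of it (closer to Firm A at 5) go to Firm A, those right go to Firm B.
  H at 3 (w=200) → Firm A
  B at 12 (w=8) → Firm B
  A at 26 (w=8) → Firm B
  C at 31 (w=150) → Firm B
  D at 43 (w=2) → Firm B
  G at 49 (w=200) → Firm B
  E at 51 (w=350) → Firm B
  F at 59 (w=80) → Firm B
Firm A captures 200; Firm B captures 798.

200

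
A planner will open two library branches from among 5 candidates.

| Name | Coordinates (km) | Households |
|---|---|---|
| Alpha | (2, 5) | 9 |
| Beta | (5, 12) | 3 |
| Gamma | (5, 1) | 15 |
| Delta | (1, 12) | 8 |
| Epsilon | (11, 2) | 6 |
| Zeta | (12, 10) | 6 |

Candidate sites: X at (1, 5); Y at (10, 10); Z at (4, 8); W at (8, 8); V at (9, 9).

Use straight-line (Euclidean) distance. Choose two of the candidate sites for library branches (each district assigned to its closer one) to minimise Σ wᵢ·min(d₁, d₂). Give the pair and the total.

Evaluate every pair (each demand assigned to the nearer of the two):
  {X, Y}: total = 226.4
  {X, V}: total = 227.5
  {X, W}: total = 231.9
  {X, Z}: total = 251.0
  {Y, Z}: total = 251.3
  {Z, V}: total = 253.5
  {Z, W}: total = 258.0
  {Y, W}: total = 306.4
  {W, V}: total = 313.3
  {Y, V}: total = 345.8
Best pair: {X, Y} with total 226.4.

{X, Y}, total 226.4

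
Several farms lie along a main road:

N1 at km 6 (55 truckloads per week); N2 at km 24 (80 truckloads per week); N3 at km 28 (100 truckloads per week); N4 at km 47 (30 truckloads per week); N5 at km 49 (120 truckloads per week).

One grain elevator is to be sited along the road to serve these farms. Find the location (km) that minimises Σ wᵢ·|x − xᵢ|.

x = 28

For a sum of weighted absolute distances on a line, the optimum is the weighted median (not the mean). Total weight W = 385; half-weight = 192.5.
Sort by position and accumulate weight:
  km 6 (N1, w=55) → cum 55
  km 24 (N2, w=80) → cum 135
  km 28 (N3, w=100) → cum 235  ≥ 192.5 → median here
  km 47 (N4, w=30) → cum 265
  km 49 (N5, w=120) → cum 385
Optimal location: km 28.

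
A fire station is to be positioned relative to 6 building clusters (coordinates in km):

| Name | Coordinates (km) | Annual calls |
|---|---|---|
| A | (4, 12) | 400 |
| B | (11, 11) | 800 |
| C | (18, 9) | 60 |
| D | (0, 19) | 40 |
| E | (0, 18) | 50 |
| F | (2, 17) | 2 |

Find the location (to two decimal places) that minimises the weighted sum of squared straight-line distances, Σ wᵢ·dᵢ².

The minimiser of Σwᵢ‖p−pᵢ‖² is the weighted centroid p* = (Σwᵢpᵢ)/(Σwᵢ).
Σwᵢ = 1352.
Σwᵢxᵢ = 400·4 + 800·11 + 60·18 + 40·0 + 50·0 + 2·2 = 11484.
Σwᵢyᵢ = 400·12 + 800·11 + 60·9 + 40·19 + 50·18 + 2·17 = 15834.
x* = 11484/1352 = 8.49, y* = 15834/1352 = 11.71.

(8.49, 11.71)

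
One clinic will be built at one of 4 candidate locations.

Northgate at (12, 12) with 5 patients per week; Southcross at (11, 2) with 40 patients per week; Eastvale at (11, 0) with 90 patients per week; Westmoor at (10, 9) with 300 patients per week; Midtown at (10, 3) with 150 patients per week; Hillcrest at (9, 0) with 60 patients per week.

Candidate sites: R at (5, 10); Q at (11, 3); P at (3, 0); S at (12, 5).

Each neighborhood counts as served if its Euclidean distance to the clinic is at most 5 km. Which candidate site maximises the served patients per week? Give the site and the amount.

Coverage radius r = 5 km; a point is covered iff (Δx)²+(Δy)² ≤ 5² = 25.
  R (5, 10): covers {none} → 0
  Q (11, 3): covers {Southcross, Eastvale, Midtown, Hillcrest} → 340
  P (3, 0): covers {none} → 0
  S (12, 5): covers {Southcross, Westmoor, Midtown} → 490
Maximum coverage at S: 490 patients per week.

S, covering 490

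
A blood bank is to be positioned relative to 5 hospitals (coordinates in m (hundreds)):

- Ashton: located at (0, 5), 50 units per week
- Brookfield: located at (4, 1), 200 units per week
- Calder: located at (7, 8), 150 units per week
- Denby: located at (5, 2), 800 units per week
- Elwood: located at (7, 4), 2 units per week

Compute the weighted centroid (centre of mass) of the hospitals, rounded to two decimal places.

The minimiser of Σwᵢ‖p−pᵢ‖² is the weighted centroid p* = (Σwᵢpᵢ)/(Σwᵢ).
Σwᵢ = 1202.
Σwᵢxᵢ = 50·0 + 200·4 + 150·7 + 800·5 + 2·7 = 5864.
Σwᵢyᵢ = 50·5 + 200·1 + 150·8 + 800·2 + 2·4 = 3258.
x* = 5864/1202 = 4.88, y* = 3258/1202 = 2.71.

(4.88, 2.71)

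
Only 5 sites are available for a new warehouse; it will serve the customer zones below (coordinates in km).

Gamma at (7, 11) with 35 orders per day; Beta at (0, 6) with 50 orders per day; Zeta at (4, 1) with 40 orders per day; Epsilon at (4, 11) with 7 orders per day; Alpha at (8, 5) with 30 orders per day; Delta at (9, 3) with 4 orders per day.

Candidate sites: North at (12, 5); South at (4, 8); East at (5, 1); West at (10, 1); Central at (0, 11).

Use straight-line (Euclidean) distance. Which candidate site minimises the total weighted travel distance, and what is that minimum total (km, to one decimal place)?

South, total 851.4 km

Total weighted distance at each candidate:
  North (12, 5): total = 1437.6
  South (4, 8): total = 851.4
  East (5, 1): total = 988.7
  West (10, 1): total = 1389.2
  Central (0, 11): total = 1302.0
Minimum is at South with total 851.4 km.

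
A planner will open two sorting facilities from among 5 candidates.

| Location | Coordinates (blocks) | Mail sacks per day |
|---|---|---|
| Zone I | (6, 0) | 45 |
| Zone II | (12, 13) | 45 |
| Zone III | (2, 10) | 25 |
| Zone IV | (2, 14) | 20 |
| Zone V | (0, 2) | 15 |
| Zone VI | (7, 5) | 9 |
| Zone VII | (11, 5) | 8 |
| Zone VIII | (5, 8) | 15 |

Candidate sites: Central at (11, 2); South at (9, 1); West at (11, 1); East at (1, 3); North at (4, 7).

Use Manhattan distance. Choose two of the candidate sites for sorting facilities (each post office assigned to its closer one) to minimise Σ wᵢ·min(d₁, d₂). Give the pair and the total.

Evaluate every pair (each demand assigned to the nearer of the two):
  {South, North}: total = 1373
  {Central, North}: total = 1394
  {West, North}: total = 1402
  {East, North}: total = 1472
  {Central, East}: total = 1547
  {South, East}: total = 1562
  {West, East}: total = 1564
  {Central, South}: total = 1913
  {South, West}: total = 1966
  {Central, West}: total = 2087
Best pair: {South, North} with total 1373.

{South, North}, total 1373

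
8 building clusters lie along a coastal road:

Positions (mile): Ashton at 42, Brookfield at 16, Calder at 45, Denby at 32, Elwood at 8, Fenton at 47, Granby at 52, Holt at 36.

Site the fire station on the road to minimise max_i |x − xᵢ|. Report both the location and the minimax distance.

location 30, max distance 22

The 1-center on a line is the midpoint of the two extreme points: leftmost at 8, rightmost at 52.
Optimal location = (8 + 52)/2 = 30; maximum distance = (52 − 8)/2 = 22.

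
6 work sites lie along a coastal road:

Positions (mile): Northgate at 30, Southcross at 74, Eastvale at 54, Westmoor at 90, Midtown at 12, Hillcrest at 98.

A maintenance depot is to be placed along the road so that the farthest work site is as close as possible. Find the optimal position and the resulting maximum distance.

The 1-center on a line is the midpoint of the two extreme points: leftmost at 12, rightmost at 98.
Optimal location = (12 + 98)/2 = 55; maximum distance = (98 − 12)/2 = 43.

location 55, max distance 43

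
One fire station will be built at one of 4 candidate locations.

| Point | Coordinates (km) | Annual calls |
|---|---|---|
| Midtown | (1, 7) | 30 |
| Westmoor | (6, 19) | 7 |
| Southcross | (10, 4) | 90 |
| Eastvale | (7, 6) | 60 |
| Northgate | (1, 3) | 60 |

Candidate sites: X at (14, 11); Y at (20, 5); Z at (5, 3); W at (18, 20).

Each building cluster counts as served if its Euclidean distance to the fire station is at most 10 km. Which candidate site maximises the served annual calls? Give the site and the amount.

Z, covering 240

Coverage radius r = 10 km; a point is covered iff (Δx)²+(Δy)² ≤ 10² = 100.
  X (14, 11): covers {Southcross, Eastvale} → 150
  Y (20, 5): covers {none} → 0
  Z (5, 3): covers {Midtown, Southcross, Eastvale, Northgate} → 240
  W (18, 20): covers {none} → 0
Maximum coverage at Z: 240 annual calls.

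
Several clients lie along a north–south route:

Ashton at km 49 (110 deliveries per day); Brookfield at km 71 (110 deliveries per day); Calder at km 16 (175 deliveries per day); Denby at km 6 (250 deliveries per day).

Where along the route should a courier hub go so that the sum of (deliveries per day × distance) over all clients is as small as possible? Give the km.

x = 16

For a sum of weighted absolute distances on a line, the optimum is the weighted median (not the mean). Total weight W = 645; half-weight = 322.5.
Sort by position and accumulate weight:
  km 6 (Denby, w=250) → cum 250
  km 16 (Calder, w=175) → cum 425  ≥ 322.5 → median here
  km 49 (Ashton, w=110) → cum 535
  km 71 (Brookfield, w=110) → cum 645
Optimal location: km 16.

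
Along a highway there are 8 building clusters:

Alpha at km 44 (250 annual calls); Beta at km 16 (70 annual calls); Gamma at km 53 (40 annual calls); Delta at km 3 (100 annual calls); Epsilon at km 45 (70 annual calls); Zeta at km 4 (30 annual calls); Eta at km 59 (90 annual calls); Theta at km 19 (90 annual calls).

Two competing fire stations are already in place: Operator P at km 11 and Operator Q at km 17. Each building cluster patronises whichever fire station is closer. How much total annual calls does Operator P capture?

The indifferent point is the midpoint (11+17)/2 = 14; building clusters left of it (closer to Operator P at 11) go to Operator P, those right go to Operator Q.
  Delta at 3 (w=100) → Operator P
  Zeta at 4 (w=30) → Operator P
  Beta at 16 (w=70) → Operator Q
  Theta at 19 (w=90) → Operator Q
  Alpha at 44 (w=250) → Operator Q
  Epsilon at 45 (w=70) → Operator Q
  Gamma at 53 (w=40) → Operator Q
  Eta at 59 (w=90) → Operator Q
Operator P captures 130; Operator Q captures 610.

130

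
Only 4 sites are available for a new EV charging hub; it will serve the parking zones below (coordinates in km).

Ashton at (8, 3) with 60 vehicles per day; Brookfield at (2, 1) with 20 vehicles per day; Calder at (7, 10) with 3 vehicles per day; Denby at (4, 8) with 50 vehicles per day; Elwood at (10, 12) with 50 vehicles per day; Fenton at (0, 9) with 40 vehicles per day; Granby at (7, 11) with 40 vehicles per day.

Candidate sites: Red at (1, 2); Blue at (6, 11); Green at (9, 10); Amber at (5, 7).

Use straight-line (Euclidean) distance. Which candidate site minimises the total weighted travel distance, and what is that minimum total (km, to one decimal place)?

Total weighted distance at each candidate:
  Red (1, 2): total = 2206.1
  Blue (6, 11): total = 1393.8
  Green (9, 10): total = 1491.0
  Amber (5, 7): total = 1263.5
Minimum is at Amber with total 1263.5 km.

Amber, total 1263.5 km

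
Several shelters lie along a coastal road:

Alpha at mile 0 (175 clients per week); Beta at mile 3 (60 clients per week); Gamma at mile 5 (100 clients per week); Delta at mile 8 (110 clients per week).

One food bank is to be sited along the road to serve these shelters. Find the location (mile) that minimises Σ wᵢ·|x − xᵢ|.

For a sum of weighted absolute distances on a line, the optimum is the weighted median (not the mean). Total weight W = 445; half-weight = 222.5.
Sort by position and accumulate weight:
  mile 0 (Alpha, w=175) → cum 175
  mile 3 (Beta, w=60) → cum 235  ≥ 222.5 → median here
  mile 5 (Gamma, w=100) → cum 335
  mile 8 (Delta, w=110) → cum 445
Optimal location: mile 3.

x = 3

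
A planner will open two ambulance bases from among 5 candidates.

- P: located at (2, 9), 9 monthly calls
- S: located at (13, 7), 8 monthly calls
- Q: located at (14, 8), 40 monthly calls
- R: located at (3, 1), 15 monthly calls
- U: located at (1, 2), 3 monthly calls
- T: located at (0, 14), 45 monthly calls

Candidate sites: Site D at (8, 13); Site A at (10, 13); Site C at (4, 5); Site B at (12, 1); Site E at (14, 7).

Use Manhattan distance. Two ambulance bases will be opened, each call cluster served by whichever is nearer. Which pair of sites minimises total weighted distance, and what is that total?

{Site C, Site E}, total 780

Evaluate every pair (each demand assigned to the nearer of the two):
  {Site C, Site E}: total = 780
  {Site D, Site E}: total = 852
  {Site A, Site E}: total = 960
  {Site A, Site C}: total = 1074
  {Site D, Site C}: total = 1080
  {Site D, Site B}: total = 1082
  {Site C, Site B}: total = 1148
  {Site A, Site B}: total = 1190
  {Site D, Site A}: total = 1236
  {Site B, Site E}: total = 1290
Best pair: {Site C, Site E} with total 780.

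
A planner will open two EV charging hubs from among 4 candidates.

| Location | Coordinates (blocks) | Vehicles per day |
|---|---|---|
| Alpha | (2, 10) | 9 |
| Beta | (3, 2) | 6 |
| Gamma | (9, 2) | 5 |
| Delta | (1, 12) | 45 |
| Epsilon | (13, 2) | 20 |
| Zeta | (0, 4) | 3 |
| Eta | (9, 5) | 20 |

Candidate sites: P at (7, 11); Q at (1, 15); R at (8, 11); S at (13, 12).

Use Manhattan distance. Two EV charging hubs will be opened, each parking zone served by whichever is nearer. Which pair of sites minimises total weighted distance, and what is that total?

Evaluate every pair (each demand assigned to the nearer of the two):
  {Q, R}: total = 779
  {Q, S}: total = 805
  {P, Q}: total = 818
  {P, S}: total = 904
  {R, S}: total = 942
  {P, R}: total = 959
Best pair: {Q, R} with total 779.

{Q, R}, total 779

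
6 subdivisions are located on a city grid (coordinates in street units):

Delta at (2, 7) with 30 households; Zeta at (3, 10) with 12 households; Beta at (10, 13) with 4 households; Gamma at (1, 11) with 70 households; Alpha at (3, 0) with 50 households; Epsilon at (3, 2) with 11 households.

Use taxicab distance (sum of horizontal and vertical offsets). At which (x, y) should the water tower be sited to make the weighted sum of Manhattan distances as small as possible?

(2, 7)

Manhattan distance separates: Σwᵢ(|x−xᵢ|+|y−yᵢ|) = Σwᵢ|x−xᵢ| + Σwᵢ|y−yᵢ|, so x and y are optimised independently as 1-D weighted medians.
Total weight W = 177; half = 88.5.
x-coordinate, sorted with cumulative weight:
  x=1 (Gamma, w=70) cum 70
  x=2 (Delta, w=30) cum 100  ← median
  x=3 (Zeta, w=12) cum 112
  x=3 (Alpha, w=50) cum 162
  x=3 (Epsilon, w=11) cum 173
  x=10 (Beta, w=4) cum 177
⇒ x* = 2
y-coordinate, sorted with cumulative weight:
  y=0 (Alpha, w=50) cum 50
  y=2 (Epsilon, w=11) cum 61
  y=7 (Delta, w=30) cum 91  ← median
  y=10 (Zeta, w=12) cum 103
  y=11 (Gamma, w=70) cum 173
  y=13 (Beta, w=4) cum 177
⇒ y* = 7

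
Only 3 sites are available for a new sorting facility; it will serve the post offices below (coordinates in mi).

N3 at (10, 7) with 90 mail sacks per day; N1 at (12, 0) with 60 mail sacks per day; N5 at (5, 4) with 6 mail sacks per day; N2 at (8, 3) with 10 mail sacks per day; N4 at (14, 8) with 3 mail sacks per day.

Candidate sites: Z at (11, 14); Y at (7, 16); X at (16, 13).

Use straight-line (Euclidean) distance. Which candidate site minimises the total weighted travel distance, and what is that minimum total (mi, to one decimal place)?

Z, total 1682.6 mi

Total weighted distance at each candidate:
  Z (11, 14): total = 1682.6
  Y (7, 16): total = 2094.9
  X (16, 13): total = 1809.3
Minimum is at Z with total 1682.6 mi.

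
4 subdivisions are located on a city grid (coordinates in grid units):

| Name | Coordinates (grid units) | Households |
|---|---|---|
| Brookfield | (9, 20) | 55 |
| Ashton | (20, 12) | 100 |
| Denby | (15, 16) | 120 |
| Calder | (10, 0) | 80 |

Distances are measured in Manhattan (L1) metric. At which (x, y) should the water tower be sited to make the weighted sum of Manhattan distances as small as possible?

(15, 12)

Manhattan distance separates: Σwᵢ(|x−xᵢ|+|y−yᵢ|) = Σwᵢ|x−xᵢ| + Σwᵢ|y−yᵢ|, so x and y are optimised independently as 1-D weighted medians.
Total weight W = 355; half = 177.5.
x-coordinate, sorted with cumulative weight:
  x=9 (Brookfield, w=55) cum 55
  x=10 (Calder, w=80) cum 135
  x=15 (Denby, w=120) cum 255  ← median
  x=20 (Ashton, w=100) cum 355
⇒ x* = 15
y-coordinate, sorted with cumulative weight:
  y=0 (Calder, w=80) cum 80
  y=12 (Ashton, w=100) cum 180  ← median
  y=16 (Denby, w=120) cum 300
  y=20 (Brookfield, w=55) cum 355
⇒ y* = 12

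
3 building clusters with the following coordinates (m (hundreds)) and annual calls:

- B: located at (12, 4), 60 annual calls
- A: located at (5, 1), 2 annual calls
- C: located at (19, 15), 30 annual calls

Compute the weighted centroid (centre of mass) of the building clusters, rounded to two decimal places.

The minimiser of Σwᵢ‖p−pᵢ‖² is the weighted centroid p* = (Σwᵢpᵢ)/(Σwᵢ).
Σwᵢ = 92.
Σwᵢxᵢ = 60·12 + 2·5 + 30·19 = 1300.
Σwᵢyᵢ = 60·4 + 2·1 + 30·15 = 692.
x* = 1300/92 = 14.13, y* = 692/92 = 7.52.

(14.13, 7.52)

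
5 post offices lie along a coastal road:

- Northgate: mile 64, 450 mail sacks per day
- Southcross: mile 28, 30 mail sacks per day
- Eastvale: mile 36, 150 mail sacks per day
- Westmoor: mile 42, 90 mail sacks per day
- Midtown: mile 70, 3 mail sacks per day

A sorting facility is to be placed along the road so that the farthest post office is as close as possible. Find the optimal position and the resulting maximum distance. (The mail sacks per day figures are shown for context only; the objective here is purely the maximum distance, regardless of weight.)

location 49, max distance 21

The 1-center on a line is the midpoint of the two extreme points: leftmost at 28, rightmost at 70.
Optimal location = (28 + 70)/2 = 49; maximum distance = (70 − 28)/2 = 21.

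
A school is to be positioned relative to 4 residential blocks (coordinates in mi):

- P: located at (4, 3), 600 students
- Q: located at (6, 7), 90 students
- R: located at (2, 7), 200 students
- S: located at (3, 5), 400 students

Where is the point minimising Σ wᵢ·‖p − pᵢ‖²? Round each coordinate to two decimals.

The minimiser of Σwᵢ‖p−pᵢ‖² is the weighted centroid p* = (Σwᵢpᵢ)/(Σwᵢ).
Σwᵢ = 1290.
Σwᵢxᵢ = 600·4 + 90·6 + 200·2 + 400·3 = 4540.
Σwᵢyᵢ = 600·3 + 90·7 + 200·7 + 400·5 = 5830.
x* = 4540/1290 = 3.52, y* = 5830/1290 = 4.52.

(3.52, 4.52)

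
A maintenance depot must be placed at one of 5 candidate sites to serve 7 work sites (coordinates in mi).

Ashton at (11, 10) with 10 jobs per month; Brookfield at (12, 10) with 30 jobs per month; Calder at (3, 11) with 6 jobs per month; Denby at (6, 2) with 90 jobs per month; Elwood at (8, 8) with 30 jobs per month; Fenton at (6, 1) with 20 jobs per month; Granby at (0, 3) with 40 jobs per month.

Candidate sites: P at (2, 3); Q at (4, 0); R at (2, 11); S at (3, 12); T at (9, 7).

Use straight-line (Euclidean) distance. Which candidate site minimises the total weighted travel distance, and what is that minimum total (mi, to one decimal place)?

Total weighted distance at each candidate:
  P (2, 3): total = 1303.4
  Q (4, 0): total = 1340.1
  R (2, 11): total = 2030.9
  S (3, 12): total = 2104.3
  T (9, 7): total = 1301.9
Minimum is at T with total 1301.9 mi.

T, total 1301.9 mi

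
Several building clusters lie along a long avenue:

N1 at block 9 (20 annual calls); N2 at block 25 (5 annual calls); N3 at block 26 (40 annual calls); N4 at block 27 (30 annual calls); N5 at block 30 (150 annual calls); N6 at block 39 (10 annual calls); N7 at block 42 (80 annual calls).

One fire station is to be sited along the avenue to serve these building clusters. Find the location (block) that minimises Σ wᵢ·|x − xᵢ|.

x = 30

For a sum of weighted absolute distances on a line, the optimum is the weighted median (not the mean). Total weight W = 335; half-weight = 167.5.
Sort by position and accumulate weight:
  block 9 (N1, w=20) → cum 20
  block 25 (N2, w=5) → cum 25
  block 26 (N3, w=40) → cum 65
  block 27 (N4, w=30) → cum 95
  block 30 (N5, w=150) → cum 245  ≥ 167.5 → median here
  block 39 (N6, w=10) → cum 255
  block 42 (N7, w=80) → cum 335
Optimal location: block 30.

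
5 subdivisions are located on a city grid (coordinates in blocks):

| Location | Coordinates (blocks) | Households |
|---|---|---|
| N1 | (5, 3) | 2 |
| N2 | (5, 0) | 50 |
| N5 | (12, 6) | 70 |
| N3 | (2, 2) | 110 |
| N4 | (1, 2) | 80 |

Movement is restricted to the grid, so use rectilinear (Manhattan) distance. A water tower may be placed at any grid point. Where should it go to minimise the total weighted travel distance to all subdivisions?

Manhattan distance separates: Σwᵢ(|x−xᵢ|+|y−yᵢ|) = Σwᵢ|x−xᵢ| + Σwᵢ|y−yᵢ|, so x and y are optimised independently as 1-D weighted medians.
Total weight W = 312; half = 156.
x-coordinate, sorted with cumulative weight:
  x=1 (N4, w=80) cum 80
  x=2 (N3, w=110) cum 190  ← median
  x=5 (N1, w=2) cum 192
  x=5 (N2, w=50) cum 242
  x=12 (N5, w=70) cum 312
⇒ x* = 2
y-coordinate, sorted with cumulative weight:
  y=0 (N2, w=50) cum 50
  y=2 (N3, w=110) cum 160  ← median
  y=2 (N4, w=80) cum 240
  y=3 (N1, w=2) cum 242
  y=6 (N5, w=70) cum 312
⇒ y* = 2

(2, 2)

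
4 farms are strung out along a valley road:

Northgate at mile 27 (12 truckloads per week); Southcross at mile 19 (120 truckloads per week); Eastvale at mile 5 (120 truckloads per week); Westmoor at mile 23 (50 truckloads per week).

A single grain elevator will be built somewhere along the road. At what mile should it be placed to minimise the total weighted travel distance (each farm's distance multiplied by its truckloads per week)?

For a sum of weighted absolute distances on a line, the optimum is the weighted median (not the mean). Total weight W = 302; half-weight = 151.
Sort by position and accumulate weight:
  mile 5 (Eastvale, w=120) → cum 120
  mile 19 (Southcross, w=120) → cum 240  ≥ 151 → median here
  mile 23 (Westmoor, w=50) → cum 290
  mile 27 (Northgate, w=12) → cum 302
Optimal location: mile 19.

x = 19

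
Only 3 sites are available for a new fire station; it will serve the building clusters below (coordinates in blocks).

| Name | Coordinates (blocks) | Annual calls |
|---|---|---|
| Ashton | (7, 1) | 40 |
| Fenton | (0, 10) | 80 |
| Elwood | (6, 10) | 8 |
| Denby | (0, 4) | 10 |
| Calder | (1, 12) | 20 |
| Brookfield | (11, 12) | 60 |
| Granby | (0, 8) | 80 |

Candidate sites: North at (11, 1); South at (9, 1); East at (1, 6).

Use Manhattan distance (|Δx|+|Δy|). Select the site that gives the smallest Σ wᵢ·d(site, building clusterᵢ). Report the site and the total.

Total weighted distance at each candidate:
  North (11, 1): total = 4532
  South (9, 1): total = 4176
  East (1, 6): total = 2262
Minimum is at East with total 2262 blocks.

East, total 2262 blocks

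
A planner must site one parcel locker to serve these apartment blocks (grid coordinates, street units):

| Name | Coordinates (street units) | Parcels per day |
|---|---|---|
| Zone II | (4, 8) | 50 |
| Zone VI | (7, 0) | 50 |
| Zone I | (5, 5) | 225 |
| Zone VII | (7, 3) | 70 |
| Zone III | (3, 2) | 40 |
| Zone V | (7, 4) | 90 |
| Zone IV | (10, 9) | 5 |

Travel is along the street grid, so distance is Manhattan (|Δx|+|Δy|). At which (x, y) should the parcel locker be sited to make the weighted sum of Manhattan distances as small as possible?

(5, 5)

Manhattan distance separates: Σwᵢ(|x−xᵢ|+|y−yᵢ|) = Σwᵢ|x−xᵢ| + Σwᵢ|y−yᵢ|, so x and y are optimised independently as 1-D weighted medians.
Total weight W = 530; half = 265.
x-coordinate, sorted with cumulative weight:
  x=3 (Zone III, w=40) cum 40
  x=4 (Zone II, w=50) cum 90
  x=5 (Zone I, w=225) cum 315  ← median
  x=7 (Zone VI, w=50) cum 365
  x=7 (Zone VII, w=70) cum 435
  x=7 (Zone V, w=90) cum 525
  x=10 (Zone IV, w=5) cum 530
⇒ x* = 5
y-coordinate, sorted with cumulative weight:
  y=0 (Zone VI, w=50) cum 50
  y=2 (Zone III, w=40) cum 90
  y=3 (Zone VII, w=70) cum 160
  y=4 (Zone V, w=90) cum 250
  y=5 (Zone I, w=225) cum 475  ← median
  y=8 (Zone II, w=50) cum 525
  y=9 (Zone IV, w=5) cum 530
⇒ y* = 5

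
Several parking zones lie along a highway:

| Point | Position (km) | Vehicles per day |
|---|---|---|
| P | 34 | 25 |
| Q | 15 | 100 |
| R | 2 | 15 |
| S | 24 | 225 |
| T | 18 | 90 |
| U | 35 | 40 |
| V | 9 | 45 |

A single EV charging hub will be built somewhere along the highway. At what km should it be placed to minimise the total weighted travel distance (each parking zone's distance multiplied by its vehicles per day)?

For a sum of weighted absolute distances on a line, the optimum is the weighted median (not the mean). Total weight W = 540; half-weight = 270.
Sort by position and accumulate weight:
  km 2 (R, w=15) → cum 15
  km 9 (V, w=45) → cum 60
  km 15 (Q, w=100) → cum 160
  km 18 (T, w=90) → cum 250
  km 24 (S, w=225) → cum 475  ≥ 270 → median here
  km 34 (P, w=25) → cum 500
  km 35 (U, w=40) → cum 540
Optimal location: km 24.

x = 24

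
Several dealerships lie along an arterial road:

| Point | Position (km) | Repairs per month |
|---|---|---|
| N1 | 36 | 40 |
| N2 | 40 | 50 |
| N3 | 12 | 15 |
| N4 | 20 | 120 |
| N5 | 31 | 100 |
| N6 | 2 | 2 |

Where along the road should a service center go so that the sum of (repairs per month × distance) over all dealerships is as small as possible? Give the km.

x = 31

For a sum of weighted absolute distances on a line, the optimum is the weighted median (not the mean). Total weight W = 327; half-weight = 163.5.
Sort by position and accumulate weight:
  km 2 (N6, w=2) → cum 2
  km 12 (N3, w=15) → cum 17
  km 20 (N4, w=120) → cum 137
  km 31 (N5, w=100) → cum 237  ≥ 163.5 → median here
  km 36 (N1, w=40) → cum 277
  km 40 (N2, w=50) → cum 327
Optimal location: km 31.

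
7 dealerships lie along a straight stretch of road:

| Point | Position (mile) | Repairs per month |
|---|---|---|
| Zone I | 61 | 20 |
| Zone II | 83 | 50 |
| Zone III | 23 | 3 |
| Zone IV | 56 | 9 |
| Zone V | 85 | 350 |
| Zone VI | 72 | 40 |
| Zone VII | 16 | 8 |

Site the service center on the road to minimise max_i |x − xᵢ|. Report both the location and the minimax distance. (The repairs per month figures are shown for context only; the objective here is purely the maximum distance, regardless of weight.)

location 50.5, max distance 34.5

The 1-center on a line is the midpoint of the two extreme points: leftmost at 16, rightmost at 85.
Optimal location = (16 + 85)/2 = 50.5; maximum distance = (85 − 16)/2 = 34.5.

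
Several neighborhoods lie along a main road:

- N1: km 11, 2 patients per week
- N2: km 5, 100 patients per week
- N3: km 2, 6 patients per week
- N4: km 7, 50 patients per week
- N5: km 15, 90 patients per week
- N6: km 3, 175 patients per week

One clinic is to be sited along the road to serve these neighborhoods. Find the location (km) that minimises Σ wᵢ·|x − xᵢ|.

For a sum of weighted absolute distances on a line, the optimum is the weighted median (not the mean). Total weight W = 423; half-weight = 211.5.
Sort by position and accumulate weight:
  km 2 (N3, w=6) → cum 6
  km 3 (N6, w=175) → cum 181
  km 5 (N2, w=100) → cum 281  ≥ 211.5 → median here
  km 7 (N4, w=50) → cum 331
  km 11 (N1, w=2) → cum 333
  km 15 (N5, w=90) → cum 423
Optimal location: km 5.

x = 5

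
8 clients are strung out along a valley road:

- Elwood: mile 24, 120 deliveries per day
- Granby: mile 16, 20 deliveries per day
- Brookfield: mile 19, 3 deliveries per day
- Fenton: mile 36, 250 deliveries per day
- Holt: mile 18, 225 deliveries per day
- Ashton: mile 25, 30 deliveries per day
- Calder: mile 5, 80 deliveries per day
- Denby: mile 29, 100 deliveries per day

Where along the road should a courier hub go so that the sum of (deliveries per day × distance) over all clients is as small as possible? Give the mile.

For a sum of weighted absolute distances on a line, the optimum is the weighted median (not the mean). Total weight W = 828; half-weight = 414.
Sort by position and accumulate weight:
  mile 5 (Calder, w=80) → cum 80
  mile 16 (Granby, w=20) → cum 100
  mile 18 (Holt, w=225) → cum 325
  mile 19 (Brookfield, w=3) → cum 328
  mile 24 (Elwood, w=120) → cum 448  ≥ 414 → median here
  mile 25 (Ashton, w=30) → cum 478
  mile 29 (Denby, w=100) → cum 578
  mile 36 (Fenton, w=250) → cum 828
Optimal location: mile 24.

x = 24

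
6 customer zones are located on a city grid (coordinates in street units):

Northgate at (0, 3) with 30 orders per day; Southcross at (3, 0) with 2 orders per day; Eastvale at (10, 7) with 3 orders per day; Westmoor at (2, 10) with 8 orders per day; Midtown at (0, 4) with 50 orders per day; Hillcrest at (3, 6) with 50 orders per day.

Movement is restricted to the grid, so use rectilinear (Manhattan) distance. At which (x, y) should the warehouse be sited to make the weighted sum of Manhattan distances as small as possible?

Manhattan distance separates: Σwᵢ(|x−xᵢ|+|y−yᵢ|) = Σwᵢ|x−xᵢ| + Σwᵢ|y−yᵢ|, so x and y are optimised independently as 1-D weighted medians.
Total weight W = 143; half = 71.5.
x-coordinate, sorted with cumulative weight:
  x=0 (Northgate, w=30) cum 30
  x=0 (Midtown, w=50) cum 80  ← median
  x=2 (Westmoor, w=8) cum 88
  x=3 (Southcross, w=2) cum 90
  x=3 (Hillcrest, w=50) cum 140
  x=10 (Eastvale, w=3) cum 143
⇒ x* = 0
y-coordinate, sorted with cumulative weight:
  y=0 (Southcross, w=2) cum 2
  y=3 (Northgate, w=30) cum 32
  y=4 (Midtown, w=50) cum 82  ← median
  y=6 (Hillcrest, w=50) cum 132
  y=7 (Eastvale, w=3) cum 135
  y=10 (Westmoor, w=8) cum 143
⇒ y* = 4

(0, 4)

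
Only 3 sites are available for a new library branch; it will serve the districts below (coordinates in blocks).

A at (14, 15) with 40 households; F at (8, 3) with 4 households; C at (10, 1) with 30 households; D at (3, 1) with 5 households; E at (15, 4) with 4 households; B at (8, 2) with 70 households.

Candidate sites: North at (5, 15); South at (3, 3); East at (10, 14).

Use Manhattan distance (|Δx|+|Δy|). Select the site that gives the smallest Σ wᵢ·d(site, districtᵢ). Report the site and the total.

South, total 1692 blocks

Total weighted distance at each candidate:
  North (5, 15): total = 2274
  South (3, 3): total = 1692
  East (10, 14): total = 1782
Minimum is at South with total 1692 blocks.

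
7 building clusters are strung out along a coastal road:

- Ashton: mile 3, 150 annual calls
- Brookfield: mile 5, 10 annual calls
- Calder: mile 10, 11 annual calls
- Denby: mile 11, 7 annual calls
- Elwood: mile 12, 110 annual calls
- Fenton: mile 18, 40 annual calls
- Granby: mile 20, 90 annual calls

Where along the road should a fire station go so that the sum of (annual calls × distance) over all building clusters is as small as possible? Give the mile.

For a sum of weighted absolute distances on a line, the optimum is the weighted median (not the mean). Total weight W = 418; half-weight = 209.
Sort by position and accumulate weight:
  mile 3 (Ashton, w=150) → cum 150
  mile 5 (Brookfield, w=10) → cum 160
  mile 10 (Calder, w=11) → cum 171
  mile 11 (Denby, w=7) → cum 178
  mile 12 (Elwood, w=110) → cum 288  ≥ 209 → median here
  mile 18 (Fenton, w=40) → cum 328
  mile 20 (Granby, w=90) → cum 418
Optimal location: mile 12.

x = 12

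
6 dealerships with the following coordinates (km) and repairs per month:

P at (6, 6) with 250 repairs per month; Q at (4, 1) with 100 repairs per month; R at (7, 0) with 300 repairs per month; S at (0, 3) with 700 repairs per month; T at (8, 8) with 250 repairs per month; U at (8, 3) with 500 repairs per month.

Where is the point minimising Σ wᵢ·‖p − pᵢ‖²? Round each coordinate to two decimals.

The minimiser of Σwᵢ‖p−pᵢ‖² is the weighted centroid p* = (Σwᵢpᵢ)/(Σwᵢ).
Σwᵢ = 2100.
Σwᵢxᵢ = 250·6 + 100·4 + 300·7 + 700·0 + 250·8 + 500·8 = 10000.
Σwᵢyᵢ = 250·6 + 100·1 + 300·0 + 700·3 + 250·8 + 500·3 = 7200.
x* = 10000/2100 = 4.76, y* = 7200/2100 = 3.43.

(4.76, 3.43)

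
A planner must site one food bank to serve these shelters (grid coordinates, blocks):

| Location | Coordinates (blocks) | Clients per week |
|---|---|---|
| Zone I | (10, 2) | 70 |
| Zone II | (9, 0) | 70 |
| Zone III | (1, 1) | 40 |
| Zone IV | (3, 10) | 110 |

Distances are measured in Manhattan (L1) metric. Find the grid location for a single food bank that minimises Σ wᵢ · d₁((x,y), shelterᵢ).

Manhattan distance separates: Σwᵢ(|x−xᵢ|+|y−yᵢ|) = Σwᵢ|x−xᵢ| + Σwᵢ|y−yᵢ|, so x and y are optimised independently as 1-D weighted medians.
Total weight W = 290; half = 145.
x-coordinate, sorted with cumulative weight:
  x=1 (Zone III, w=40) cum 40
  x=3 (Zone IV, w=110) cum 150  ← median
  x=9 (Zone II, w=70) cum 220
  x=10 (Zone I, w=70) cum 290
⇒ x* = 3
y-coordinate, sorted with cumulative weight:
  y=0 (Zone II, w=70) cum 70
  y=1 (Zone III, w=40) cum 110
  y=2 (Zone I, w=70) cum 180  ← median
  y=10 (Zone IV, w=110) cum 290
⇒ y* = 2

(3, 2)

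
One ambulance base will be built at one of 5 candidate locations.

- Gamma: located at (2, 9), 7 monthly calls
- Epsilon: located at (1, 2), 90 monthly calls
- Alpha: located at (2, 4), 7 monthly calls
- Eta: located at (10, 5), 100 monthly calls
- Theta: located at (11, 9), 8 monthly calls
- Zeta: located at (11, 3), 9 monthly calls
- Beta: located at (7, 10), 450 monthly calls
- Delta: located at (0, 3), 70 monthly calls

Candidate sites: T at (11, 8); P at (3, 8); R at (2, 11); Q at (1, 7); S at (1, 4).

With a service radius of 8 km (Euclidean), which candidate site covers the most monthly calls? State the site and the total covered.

P, covering 724

Coverage radius r = 8 km; a point is covered iff (Δx)²+(Δy)² ≤ 8² = 64.
  T (11, 8): covers {Eta, Theta, Zeta, Beta} → 567
  P (3, 8): covers {Gamma, Epsilon, Alpha, Eta, Beta, Delta} → 724
  R (2, 11): covers {Gamma, Alpha, Beta} → 464
  Q (1, 7): covers {Gamma, Epsilon, Alpha, Beta, Delta} → 624
  S (1, 4): covers {Gamma, Epsilon, Alpha, Delta} → 174
Maximum coverage at P: 724 monthly calls.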